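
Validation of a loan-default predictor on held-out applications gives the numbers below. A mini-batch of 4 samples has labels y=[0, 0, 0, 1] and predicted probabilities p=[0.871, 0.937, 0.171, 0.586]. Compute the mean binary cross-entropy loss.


L[0] = -ln(1-0.871) = -ln(0.129) = 2.0479
L[1] = -ln(1-0.937) = -ln(0.063) = 2.7646
L[2] = -ln(1-0.171) = -ln(0.829) = 0.1875
L[3] = -ln(0.586) = 0.5344
mean = (2.0479 + 2.7646 + 0.1875 + 0.5344)/4 = 1.3836

1.3836


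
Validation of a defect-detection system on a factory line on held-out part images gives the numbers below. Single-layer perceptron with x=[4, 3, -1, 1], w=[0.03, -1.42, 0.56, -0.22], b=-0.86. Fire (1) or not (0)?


z = (4)·(0.03) + (3)·(-1.42) + (-1)·(0.56) + (1)·(-0.22) - 0.86
  = -5.78
step(z) = 0 (z<0)

0


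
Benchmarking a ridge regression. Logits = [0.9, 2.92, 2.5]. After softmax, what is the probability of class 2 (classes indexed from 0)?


Exponentials: e^0.9=2.4596, e^2.92=18.5413, e^2.5=12.1825
Sum = 33.1834
Softmax = [0.0741, 0.5588, 0.3671]
p[2] = 12.1825/33.1834 = 0.3671

0.3671


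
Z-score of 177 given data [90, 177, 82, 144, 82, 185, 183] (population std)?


μ = 134.7143, σ = 45.1844
z = (177 - 134.7143)/45.1844 = 0.9358

0.9358


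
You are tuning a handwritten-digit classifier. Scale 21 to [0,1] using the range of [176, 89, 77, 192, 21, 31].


min=21, max=192
(21-21)/(192-21) = 0/171 = 0.0

0.0


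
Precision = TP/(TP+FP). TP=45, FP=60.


Precision = TP/(TP+FP)
= 45/(45+60)
= 45/105 = 42.86%

42.86%


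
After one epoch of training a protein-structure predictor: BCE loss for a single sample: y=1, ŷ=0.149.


BCE = -[y·ln(p) + (1-y)·ln(1-p)]
= -1·ln(0.149) - 0
= -ln(0.149) = 1.9038

1.9038


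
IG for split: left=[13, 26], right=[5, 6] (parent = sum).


Parent = [18, 32], H_parent = 0.9427
H_left = 0.9183 (n=39), H_right = 0.994 (n=11)
H_children = (39/50)·0.9183 + (11/50)·0.994 = 0.935
IG = 0.9427 - 0.935 = 0.0077

0.0077


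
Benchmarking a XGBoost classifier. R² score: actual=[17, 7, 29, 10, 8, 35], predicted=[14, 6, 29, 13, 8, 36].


ȳ = 17.6667
SS_res = Σ(y-ŷ)² = 20
SS_tot = Σ(y-ȳ)² = 695.33
R² = 1 - SS_res/SS_tot = 1 - 0.0288 = 0.9712

0.9712


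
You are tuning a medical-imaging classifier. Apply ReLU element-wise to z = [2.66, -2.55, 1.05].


ReLU(2.66) = max(0, 2.66) = 2.66
ReLU(-2.55) = max(0, -2.55) = 0.0
ReLU(1.05) = max(0, 1.05) = 1.05
result = [2.66, 0.0, 1.05]

[2.66, 0.0, 1.05]


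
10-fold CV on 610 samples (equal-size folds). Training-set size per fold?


Fold size = 610/10 = 61
Training per fold = 610 - 61 = 549

549


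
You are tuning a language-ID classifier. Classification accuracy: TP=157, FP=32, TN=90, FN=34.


Accuracy = (TP+TN)/(TP+TN+FP+FN)
= (157+90)/(313)
= 247/313 = 78.91%

78.91%


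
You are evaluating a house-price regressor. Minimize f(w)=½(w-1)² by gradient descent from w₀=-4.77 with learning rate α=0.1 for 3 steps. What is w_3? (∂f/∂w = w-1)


step 1: grad = -4.77-1 = -5.77; w = -4.77 - 0.1·(-5.77) = -4.193
step 2: grad = -4.193-1 = -5.193; w = -4.193 - 0.1·(-5.193) = -3.6737
step 3: grad = -3.6737-1 = -4.6737; w = -3.6737 - 0.1·(-4.6737) = -3.20633

-3.20633


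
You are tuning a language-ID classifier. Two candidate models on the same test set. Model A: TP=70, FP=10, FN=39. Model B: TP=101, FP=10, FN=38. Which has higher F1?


Model A: P=70/80=0.875, R=70/109=0.6422, F1=2PR/(P+R)=2TP/(2TP+FP+FN)=140/189=0.7407
Model B: P=101/111=0.9099, R=101/139=0.7266, F1=2PR/(P+R)=2TP/(2TP+FP+FN)=202/250=0.808
0.7407 < 0.808 → Model B

Model B


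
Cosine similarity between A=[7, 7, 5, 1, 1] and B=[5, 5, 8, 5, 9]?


A·B = 7·5 + 7·5 + 5·8 + 1·5 + 1·9 = 124
‖A‖ = √125 = 11.1803, ‖B‖ = √220 = 14.8324
cos = 124/(√125·√220) = 124/√27500 = 0.7477

0.7477


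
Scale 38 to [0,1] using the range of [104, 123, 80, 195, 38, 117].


min=38, max=195
(38-38)/(195-38) = 0/157 = 0.0

0.0


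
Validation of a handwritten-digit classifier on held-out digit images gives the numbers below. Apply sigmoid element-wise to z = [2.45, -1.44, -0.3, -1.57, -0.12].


σ(2.45) = 1/(1+e^-2.45) = 0.9206
σ(-1.44) = 1/(1+e^1.44) = 0.1915
σ(-0.3) = 1/(1+e^0.3) = 0.4256
σ(-1.57) = 1/(1+e^1.57) = 0.1722
σ(-0.12) = 1/(1+e^0.12) = 0.47
result = [0.9206, 0.1915, 0.4256, 0.1722, 0.47]

[0.9206, 0.1915, 0.4256, 0.1722, 0.47]


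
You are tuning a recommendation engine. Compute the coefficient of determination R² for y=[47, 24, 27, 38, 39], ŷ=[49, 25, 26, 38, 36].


ȳ = 35
SS_res = Σ(y-ŷ)² = 15
SS_tot = Σ(y-ȳ)² = 354
R² = 1 - SS_res/SS_tot = 1 - 0.0424 = 0.9576

0.9576


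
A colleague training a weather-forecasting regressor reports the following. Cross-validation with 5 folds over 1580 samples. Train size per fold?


Fold size = 1580/5 = 316
Training per fold = 1580 - 316 = 1264

1264


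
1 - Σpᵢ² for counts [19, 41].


Probabilities: [19/60, 41/60] ≈ [0.3167, 0.6833]
Σpᵢ² = (361 + 1681)/60² = 2042/3600
Gini = 1 - Σpᵢ² = 1 - 2042/3600 = 0.4328

0.4328


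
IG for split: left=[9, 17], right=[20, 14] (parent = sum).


Parent = [29, 31], H_parent = 0.9992
H_left = 0.9306 (n=26), H_right = 0.9774 (n=34)
H_children = (26/60)·0.9306 + (34/60)·0.9774 = 0.9571
IG = 0.9992 - 0.9571 = 0.0421

0.0421


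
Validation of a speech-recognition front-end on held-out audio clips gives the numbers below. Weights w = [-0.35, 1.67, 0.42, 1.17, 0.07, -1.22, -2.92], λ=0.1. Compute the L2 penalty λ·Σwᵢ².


‖w‖₂² = (-0.35)² + (1.67)² + (0.42)² + (1.17)² + (0.07)² + (-1.22)² + (-2.92)²
     = 0.1225 + 2.7889 + 0.1764 + 1.3689 + 0.0049 + 1.4884 + 8.5264
     = 14.4764
λ·‖w‖₂² = 0.1·14.4764 = 1.44764

1.44764


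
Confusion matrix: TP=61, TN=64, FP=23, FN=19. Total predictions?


Total = TP + TN + FP + FN
= 61 + 64 + 23 + 19
= 167
(Predicted positive: 84, predicted negative: 83)

167


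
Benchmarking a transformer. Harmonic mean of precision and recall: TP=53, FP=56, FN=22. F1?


Precision = 53/109 = 0.4862
Recall = 53/75 = 0.7067
F1 = 2·P·R/(P+R) = 2·TP/(2·TP+FP+FN) = 106/(106+56+22) = 106/184 = 0.5761

0.5761


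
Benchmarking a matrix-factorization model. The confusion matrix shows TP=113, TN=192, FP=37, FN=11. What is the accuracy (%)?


Accuracy = (TP+TN)/(TP+TN+FP+FN)
= (113+192)/(353)
= 305/353 = 86.4%

86.4%


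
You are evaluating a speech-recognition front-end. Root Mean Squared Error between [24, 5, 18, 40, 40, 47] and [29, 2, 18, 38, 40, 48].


MSE = 39/6 = 6.5
RMSE = √(39/6) = 2.5495

2.5495


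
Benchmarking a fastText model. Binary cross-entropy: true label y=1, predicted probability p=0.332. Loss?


BCE = -[y·ln(p) + (1-y)·ln(1-p)]
= -1·ln(0.332) - 0
= -ln(0.332) = 1.1026

1.1026


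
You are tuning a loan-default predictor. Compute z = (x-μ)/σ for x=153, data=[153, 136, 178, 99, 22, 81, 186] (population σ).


μ = 122.1429, σ = 54.2466
z = (153 - 122.1429)/54.2466 = 0.5688

0.5688


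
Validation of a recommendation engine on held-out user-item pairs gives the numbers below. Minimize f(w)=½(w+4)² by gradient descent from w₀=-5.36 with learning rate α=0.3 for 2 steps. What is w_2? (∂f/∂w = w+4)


step 1: grad = -5.36+4 = -1.36; w = -5.36 - 0.3·(-1.36) = -4.952
step 2: grad = -4.952+4 = -0.952; w = -4.952 - 0.3·(-0.952) = -4.6664

-4.6664


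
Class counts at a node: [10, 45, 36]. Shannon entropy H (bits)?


Probabilities: [10/91, 45/91, 36/91] ≈ [0.1099, 0.4945, 0.3956]
H = -((10/91)·log₂(10/91) + (45/91)·log₂(45/91) + (36/91)·log₂(36/91))
  = 1.3818 bits

1.3818 bits


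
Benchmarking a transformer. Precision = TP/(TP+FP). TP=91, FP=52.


Precision = TP/(TP+FP)
= 91/(91+52)
= 91/143 = 63.64%

63.64%


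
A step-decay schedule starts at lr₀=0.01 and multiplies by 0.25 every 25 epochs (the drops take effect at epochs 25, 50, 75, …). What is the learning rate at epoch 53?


n_drops = ⌊53/25⌋ = 2
lr = 0.01·0.25^2 = 0.01·0.0625 = 0.000625

0.000625


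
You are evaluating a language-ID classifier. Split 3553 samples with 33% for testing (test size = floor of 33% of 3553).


Test = ⌊3553·33/100⌋ = 1172
Train = 3553 - 1172 = 2381

Train: 2381, Test: 1172


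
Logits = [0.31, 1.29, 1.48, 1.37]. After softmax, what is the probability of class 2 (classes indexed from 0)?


Exponentials: e^0.31=1.3634, e^1.29=3.6328, e^1.48=4.3929, e^1.37=3.9354
Sum = 13.3245
Softmax = [0.1023, 0.2726, 0.3297, 0.2953]
p[2] = 4.3929/13.3245 = 0.3297

0.3297


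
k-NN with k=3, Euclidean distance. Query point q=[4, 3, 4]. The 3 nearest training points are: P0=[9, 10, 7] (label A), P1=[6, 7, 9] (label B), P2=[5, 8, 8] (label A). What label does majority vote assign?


d(q,P0) = 9.1104  (label A)
d(q,P1) = 6.7082  (label B)
d(q,P2) = 6.4807  (label A)
Votes: A=2, B=1
Majority → A

A


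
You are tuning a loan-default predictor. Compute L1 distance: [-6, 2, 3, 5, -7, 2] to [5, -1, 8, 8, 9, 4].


d = |-6-5| + |2+ 1| + |3-8| + |5-8| + |-7-9| + |2-4|
  = 11 + 3 + 5 + 3 + 16 + 2
  = 40

40


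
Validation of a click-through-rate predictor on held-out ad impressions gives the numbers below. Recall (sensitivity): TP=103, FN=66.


Recall = TP/(TP+FN)
= 103/(103+66)
= 103/169 = 60.95%

60.95%


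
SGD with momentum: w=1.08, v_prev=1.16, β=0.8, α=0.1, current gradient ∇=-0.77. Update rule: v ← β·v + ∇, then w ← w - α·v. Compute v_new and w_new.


v_new = 0.8·1.16 - 0.77 = 0.928 - 0.77 = 0.158
w_new = 1.08 - 0.1·0.158 = 1.08 - 0.0158 = 1.0642

v_new=0.158, w_new=1.0642


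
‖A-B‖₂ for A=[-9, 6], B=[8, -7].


d = √((-9-8)² + (6+ 7)²)
  = √(289 + 169)
  = √458 = 21.4009

21.4009


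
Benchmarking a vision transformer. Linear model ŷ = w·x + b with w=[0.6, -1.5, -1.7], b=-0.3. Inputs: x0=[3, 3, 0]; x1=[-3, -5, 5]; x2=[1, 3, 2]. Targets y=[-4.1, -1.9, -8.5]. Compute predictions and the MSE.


ŷ0 = (0.6)·(3) + (-1.5)·(3) + (-1.7)·(0) - 0.3 = -3.0
ŷ1 = (0.6)·(-3) + (-1.5)·(-5) + (-1.7)·(5) - 0.3 = -3.1
ŷ2 = (0.6)·(1) + (-1.5)·(3) + (-1.7)·(2) - 0.3 = -7.6
errors² = [1.21, 1.44, 0.81]
MSE = 3.4600/3 = 1.1533

1.1533


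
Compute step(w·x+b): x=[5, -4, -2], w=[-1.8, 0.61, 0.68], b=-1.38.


z = (5)·(-1.8) + (-4)·(0.61) + (-2)·(0.68) - 1.38
  = -14.18
step(z) = 0 (z<0)

0


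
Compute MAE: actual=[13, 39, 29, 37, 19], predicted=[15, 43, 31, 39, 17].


Absolute errors: |13-15|=2, |39-43|=4, |29-31|=2, |37-39|=2, |19-17|=2
Sum = 12
MAE = 12/5 = 12/5

12/5


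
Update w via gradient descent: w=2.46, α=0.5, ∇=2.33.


w_new = w - α·∇
= 2.46 - 0.5·2.33
= 2.46 - 1.165
= 1.295

1.295


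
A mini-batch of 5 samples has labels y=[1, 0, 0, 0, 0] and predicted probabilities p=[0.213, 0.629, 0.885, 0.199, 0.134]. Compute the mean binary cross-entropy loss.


L[0] = -ln(0.213) = 1.5465
L[1] = -ln(1-0.629) = -ln(0.371) = 0.9916
L[2] = -ln(1-0.885) = -ln(0.115) = 2.1628
L[3] = -ln(1-0.199) = -ln(0.801) = 0.2219
L[4] = -ln(1-0.134) = -ln(0.866) = 0.1439
mean = (1.5465 + 0.9916 + 2.1628 + 0.2219 + 0.1439)/5 = 1.0133

1.0133


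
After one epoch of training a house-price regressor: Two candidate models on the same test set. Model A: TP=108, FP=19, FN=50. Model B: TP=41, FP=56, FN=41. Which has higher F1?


Model A: P=108/127=0.8504, R=108/158=0.6835, F1=2PR/(P+R)=2TP/(2TP+FP+FN)=216/285=0.7579
Model B: P=41/97=0.4227, R=41/82=0.5, F1=2PR/(P+R)=2TP/(2TP+FP+FN)=82/179=0.4581
0.7579 > 0.4581 → Model A

Model A


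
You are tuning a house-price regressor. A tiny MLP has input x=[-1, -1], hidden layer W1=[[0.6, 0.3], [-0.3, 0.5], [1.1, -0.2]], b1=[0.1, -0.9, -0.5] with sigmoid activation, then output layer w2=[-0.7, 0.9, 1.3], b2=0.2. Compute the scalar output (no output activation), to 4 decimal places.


z1[0] = (0.6)·(-1) + (0.3)·(-1) + 0.1 = -0.8
z1[1] = (-0.3)·(-1) + (0.5)·(-1) - 0.9 = -1.1
z1[2] = (1.1)·(-1) + (-0.2)·(-1) - 0.5 = -1.4
h = sigmoid(z1) = [0.31, 0.2497, 0.1978]
output = (-0.7)·(0.31) + (0.9)·(0.2497) + (1.3)·(0.1978) + 0.2 = 0.4649

0.4649


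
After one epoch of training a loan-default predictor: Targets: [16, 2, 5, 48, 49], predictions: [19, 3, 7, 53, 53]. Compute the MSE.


Squared errors: (16-19)²=9, (2-3)²=1, (5-7)²=4, (48-53)²=25, (49-53)²=16
Sum = 55
MSE = 55/5 = 11

11


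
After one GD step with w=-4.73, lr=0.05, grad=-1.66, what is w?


w_new = w - α·∇
= -4.73 - 0.05·-1.66
= -4.73 + 0.083
= -4.647

-4.647


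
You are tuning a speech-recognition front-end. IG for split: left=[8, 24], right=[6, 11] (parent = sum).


Parent = [14, 35], H_parent = 0.8631
H_left = 0.8113 (n=32), H_right = 0.9367 (n=17)
H_children = (32/49)·0.8113 + (17/49)·0.9367 = 0.8548
IG = 0.8631 - 0.8548 = 0.0083

0.0083


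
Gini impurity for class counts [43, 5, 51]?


Probabilities: [43/99, 5/99, 51/99] ≈ [0.4343, 0.0505, 0.5152]
Σpᵢ² = (1849 + 25 + 2601)/99² = 4475/9801
Gini = 1 - Σpᵢ² = 1 - 4475/9801 = 0.5434

0.5434


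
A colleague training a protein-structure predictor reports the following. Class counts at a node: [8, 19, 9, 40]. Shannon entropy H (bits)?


Probabilities: [8/76, 19/76, 9/76, 40/76] ≈ [0.1053, 0.25, 0.1184, 0.5263]
H = -((8/76)·log₂(8/76) + (19/76)·log₂(19/76) + (9/76)·log₂(9/76) + (40/76)·log₂(40/76))
  = 1.6938 bits

1.6938 bits


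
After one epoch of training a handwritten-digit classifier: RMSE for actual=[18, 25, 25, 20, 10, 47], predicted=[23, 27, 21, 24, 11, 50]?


MSE = 71/6 = 11.8333
RMSE = √(71/6) = 3.44

3.44


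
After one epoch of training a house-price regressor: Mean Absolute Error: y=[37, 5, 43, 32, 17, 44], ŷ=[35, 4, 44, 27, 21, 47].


Absolute errors: |37-35|=2, |5-4|=1, |43-44|=1, |32-27|=5, |17-21|=4, |44-47|=3
Sum = 16
MAE = 16/6 = 8/3

8/3


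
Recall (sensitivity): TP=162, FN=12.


Recall = TP/(TP+FN)
= 162/(162+12)
= 162/174 = 93.1%

93.1%


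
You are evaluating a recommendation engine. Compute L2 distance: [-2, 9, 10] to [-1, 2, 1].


d = √((-2+ 1)² + (9-2)² + (10-1)²)
  = √(1 + 49 + 81)
  = √131 = 11.4455

11.4455


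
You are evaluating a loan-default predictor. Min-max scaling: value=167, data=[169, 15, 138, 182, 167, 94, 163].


min=15, max=182
(167-15)/(182-15) = 152/167 = 0.9102

0.9102


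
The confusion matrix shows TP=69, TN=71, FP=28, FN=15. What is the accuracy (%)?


Accuracy = (TP+TN)/(TP+TN+FP+FN)
= (69+71)/(183)
= 140/183 = 76.5%

76.5%


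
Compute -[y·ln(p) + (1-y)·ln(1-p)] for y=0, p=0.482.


BCE = -[y·ln(p) + (1-y)·ln(1-p)]
= -0 - 1·ln(1-0.482)
= -ln(0.518) = 0.6578

0.6578


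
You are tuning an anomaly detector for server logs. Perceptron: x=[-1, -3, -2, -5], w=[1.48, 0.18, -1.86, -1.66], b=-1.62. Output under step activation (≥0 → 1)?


z = (-1)·(1.48) + (-3)·(0.18) + (-2)·(-1.86) + (-5)·(-1.66) - 1.62
  = 8.38
step(z) = 1 (z≥0)

1


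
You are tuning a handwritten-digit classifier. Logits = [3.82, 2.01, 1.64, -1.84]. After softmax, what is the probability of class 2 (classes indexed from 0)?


Exponentials: e^3.82=45.6042, e^2.01=7.4633, e^1.64=5.1552, e^-1.84=0.1588
Sum = 58.3815
Softmax = [0.7811, 0.1278, 0.0883, 0.0027]
p[2] = 5.1552/58.3815 = 0.0883

0.0883


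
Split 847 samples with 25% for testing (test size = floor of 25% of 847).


Test = ⌊847·25/100⌋ = 211
Train = 847 - 211 = 636

Train: 636, Test: 211


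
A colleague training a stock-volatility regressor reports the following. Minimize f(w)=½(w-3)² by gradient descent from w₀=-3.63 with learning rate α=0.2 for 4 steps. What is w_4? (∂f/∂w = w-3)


step 1: grad = -3.63-3 = -6.63; w = -3.63 - 0.2·(-6.63) = -2.304
step 2: grad = -2.304-3 = -5.304; w = -2.304 - 0.2·(-5.304) = -1.2432
step 3: grad = -1.2432-3 = -4.2432; w = -1.2432 - 0.2·(-4.2432) = -0.39456
step 4: grad = -0.39456-3 = -3.39456; w = -0.39456 - 0.2·(-3.39456) = 0.284352

0.284352


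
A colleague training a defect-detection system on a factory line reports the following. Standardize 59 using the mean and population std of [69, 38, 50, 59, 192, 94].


μ = 83.6667, σ = 51.4544
z = (59 - 83.6667)/51.4544 = -0.4794

-0.4794


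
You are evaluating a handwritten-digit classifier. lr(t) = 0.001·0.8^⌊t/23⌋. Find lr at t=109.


n_drops = ⌊109/23⌋ = 4
lr = 0.001·0.8^4 = 0.001·0.4096 = 0.0004096

0.0004096


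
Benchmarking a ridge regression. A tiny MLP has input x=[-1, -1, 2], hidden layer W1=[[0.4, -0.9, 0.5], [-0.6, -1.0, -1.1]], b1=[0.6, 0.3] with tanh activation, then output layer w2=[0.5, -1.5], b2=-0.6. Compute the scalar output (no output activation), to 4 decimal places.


z1[0] = (0.4)·(-1) + (-0.9)·(-1) + (0.5)·(2) + 0.6 = 2.1
z1[1] = (-0.6)·(-1) + (-1.0)·(-1) + (-1.1)·(2) + 0.3 = -0.3
h = tanh(z1) = [0.9705, -0.2913]
output = (0.5)·(0.9705) + (-1.5)·(-0.2913) - 0.6 = 0.3222

0.3222


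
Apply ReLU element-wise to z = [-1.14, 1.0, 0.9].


ReLU(-1.14) = max(0, -1.14) = 0.0
ReLU(1.0) = max(0, 1.0) = 1.0
ReLU(0.9) = max(0, 0.9) = 0.9
result = [0.0, 1.0, 0.9]

[0.0, 1.0, 0.9]


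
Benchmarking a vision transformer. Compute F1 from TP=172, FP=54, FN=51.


Precision = 172/226 = 0.7611
Recall = 172/223 = 0.7713
F1 = 2·P·R/(P+R) = 2·TP/(2·TP+FP+FN) = 344/(344+54+51) = 344/449 = 0.7661

0.7661


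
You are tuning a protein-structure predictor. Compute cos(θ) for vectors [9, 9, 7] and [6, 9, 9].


A·B = 9·6 + 9·9 + 7·9 = 198
‖A‖ = √211 = 14.5258, ‖B‖ = √198 = 14.0712
cos = 198/(√211·√198) = 198/√41778 = 0.9687

0.9687


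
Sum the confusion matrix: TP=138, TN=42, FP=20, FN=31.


Total = TP + TN + FP + FN
= 138 + 42 + 20 + 31
= 231
(Predicted positive: 158, predicted negative: 73)

231


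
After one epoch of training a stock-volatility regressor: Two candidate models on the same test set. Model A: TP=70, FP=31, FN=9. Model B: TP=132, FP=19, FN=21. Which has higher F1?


Model A: P=70/101=0.6931, R=70/79=0.8861, F1=2PR/(P+R)=2TP/(2TP+FP+FN)=140/180=0.7778
Model B: P=132/151=0.8742, R=132/153=0.8627, F1=2PR/(P+R)=2TP/(2TP+FP+FN)=264/304=0.8684
0.7778 < 0.8684 → Model B

Model B


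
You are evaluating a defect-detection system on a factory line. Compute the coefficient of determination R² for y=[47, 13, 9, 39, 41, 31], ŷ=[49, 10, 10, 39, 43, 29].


ȳ = 30
SS_res = Σ(y-ŷ)² = 22
SS_tot = Σ(y-ȳ)² = 1222
R² = 1 - SS_res/SS_tot = 1 - 0.018 = 0.982

0.982


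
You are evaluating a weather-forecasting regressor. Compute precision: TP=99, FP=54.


Precision = TP/(TP+FP)
= 99/(99+54)
= 99/153 = 64.71%

64.71%


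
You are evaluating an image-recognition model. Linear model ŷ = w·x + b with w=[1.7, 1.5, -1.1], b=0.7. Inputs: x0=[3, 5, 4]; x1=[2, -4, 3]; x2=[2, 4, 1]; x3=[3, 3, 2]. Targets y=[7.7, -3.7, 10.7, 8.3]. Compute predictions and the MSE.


ŷ0 = (1.7)·(3) + (1.5)·(5) + (-1.1)·(4) + 0.7 = 8.9
ŷ1 = (1.7)·(2) + (1.5)·(-4) + (-1.1)·(3) + 0.7 = -5.2
ŷ2 = (1.7)·(2) + (1.5)·(4) + (-1.1)·(1) + 0.7 = 9.0
ŷ3 = (1.7)·(3) + (1.5)·(3) + (-1.1)·(2) + 0.7 = 8.1
errors² = [1.44, 2.25, 2.89, 0.04]
MSE = 6.6200/4 = 1.655

1.655


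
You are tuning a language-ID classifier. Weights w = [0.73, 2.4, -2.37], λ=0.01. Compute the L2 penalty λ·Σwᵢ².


‖w‖₂² = (0.73)² + (2.4)² + (-2.37)²
     = 0.5329 + 5.76 + 5.6169
     = 11.9098
λ·‖w‖₂² = 0.01·11.9098 = 0.119098

0.119098


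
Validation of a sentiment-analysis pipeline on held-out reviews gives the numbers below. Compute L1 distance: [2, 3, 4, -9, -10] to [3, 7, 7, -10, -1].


d = |2-3| + |3-7| + |4-7| + |-9+ 10| + |-10+ 1|
  = 1 + 4 + 3 + 1 + 9
  = 18

18


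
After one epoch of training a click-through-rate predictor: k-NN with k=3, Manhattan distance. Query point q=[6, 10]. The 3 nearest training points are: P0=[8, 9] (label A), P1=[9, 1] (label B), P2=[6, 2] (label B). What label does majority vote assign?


d(q,P0) = 3  (label A)
d(q,P1) = 12  (label B)
d(q,P2) = 8  (label B)
Votes: A=1, B=2
Majority → B

B


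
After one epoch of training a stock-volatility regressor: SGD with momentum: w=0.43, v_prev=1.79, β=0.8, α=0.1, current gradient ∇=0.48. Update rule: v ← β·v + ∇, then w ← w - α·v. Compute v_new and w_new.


v_new = 0.8·1.79 + 0.48 = 1.432 + 0.48 = 1.912
w_new = 0.43 - 0.1·1.912 = 0.43 - 0.1912 = 0.2388

v_new=1.912, w_new=0.2388


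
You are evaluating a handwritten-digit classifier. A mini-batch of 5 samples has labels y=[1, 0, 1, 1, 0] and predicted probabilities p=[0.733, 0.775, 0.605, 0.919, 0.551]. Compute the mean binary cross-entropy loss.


L[0] = -ln(0.733) = 0.3106
L[1] = -ln(1-0.775) = -ln(0.225) = 1.4917
L[2] = -ln(0.605) = 0.5025
L[3] = -ln(0.919) = 0.0845
L[4] = -ln(1-0.551) = -ln(0.449) = 0.8007
mean = (0.3106 + 1.4917 + 0.5025 + 0.0845 + 0.8007)/5 = 0.638

0.638


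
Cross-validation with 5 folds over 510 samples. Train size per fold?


Fold size = 510/5 = 102
Training per fold = 510 - 102 = 408

408


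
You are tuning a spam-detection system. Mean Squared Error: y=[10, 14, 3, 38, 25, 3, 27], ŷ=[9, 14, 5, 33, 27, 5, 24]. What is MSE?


Squared errors: (10-9)²=1, (14-14)²=0, (3-5)²=4, (38-33)²=25, (25-27)²=4, (3-5)²=4, (27-24)²=9
Sum = 47
MSE = 47/7 = 47/7

47/7


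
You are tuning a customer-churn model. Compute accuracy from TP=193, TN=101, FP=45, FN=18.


Accuracy = (TP+TN)/(TP+TN+FP+FN)
= (193+101)/(357)
= 294/357 = 82.35%

82.35%


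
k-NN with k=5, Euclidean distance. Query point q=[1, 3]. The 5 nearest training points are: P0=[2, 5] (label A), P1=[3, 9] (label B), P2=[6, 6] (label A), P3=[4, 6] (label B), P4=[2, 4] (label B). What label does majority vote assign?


d(q,P0) = 2.2361  (label A)
d(q,P1) = 6.3246  (label B)
d(q,P2) = 5.831  (label A)
d(q,P3) = 4.2426  (label B)
d(q,P4) = 1.4142  (label B)
Votes: A=2, B=3
Majority → B

B


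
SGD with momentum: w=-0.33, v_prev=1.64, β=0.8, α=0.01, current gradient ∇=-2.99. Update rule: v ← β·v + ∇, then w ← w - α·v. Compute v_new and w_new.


v_new = 0.8·1.64 - 2.99 = 1.312 - 2.99 = -1.678
w_new = -0.33 - 0.01·-1.678 = -0.33 + 0.01678 = -0.31322

v_new=-1.678, w_new=-0.31322


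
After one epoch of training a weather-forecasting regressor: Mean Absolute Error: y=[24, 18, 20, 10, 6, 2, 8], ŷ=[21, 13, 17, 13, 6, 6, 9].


Absolute errors: |24-21|=3, |18-13|=5, |20-17|=3, |10-13|=3, |6-6|=0, |2-6|=4, |8-9|=1
Sum = 19
MAE = 19/7 = 19/7

19/7


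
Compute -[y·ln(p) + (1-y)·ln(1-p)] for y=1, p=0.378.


BCE = -[y·ln(p) + (1-y)·ln(1-p)]
= -1·ln(0.378) - 0
= -ln(0.378) = 0.9729

0.9729


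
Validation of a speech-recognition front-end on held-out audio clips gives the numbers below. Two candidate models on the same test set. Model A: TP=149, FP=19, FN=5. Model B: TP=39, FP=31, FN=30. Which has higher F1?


Model A: P=149/168=0.8869, R=149/154=0.9675, F1=2PR/(P+R)=2TP/(2TP+FP+FN)=298/322=0.9255
Model B: P=39/70=0.5571, R=39/69=0.5652, F1=2PR/(P+R)=2TP/(2TP+FP+FN)=78/139=0.5612
0.9255 > 0.5612 → Model A

Model A


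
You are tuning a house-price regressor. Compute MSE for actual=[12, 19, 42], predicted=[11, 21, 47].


Squared errors: (12-11)²=1, (19-21)²=4, (42-47)²=25
Sum = 30
MSE = 30/3 = 10

10


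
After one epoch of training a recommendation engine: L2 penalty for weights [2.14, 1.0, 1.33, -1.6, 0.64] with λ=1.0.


‖w‖₂² = (2.14)² + (1.0)² + (1.33)² + (-1.6)² + (0.64)²
     = 4.5796 + 1 + 1.7689 + 2.56 + 0.4096
     = 10.3181
λ·‖w‖₂² = 1.0·10.3181 = 10.3181

10.3181


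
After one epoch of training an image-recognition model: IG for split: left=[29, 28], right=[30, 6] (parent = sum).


Parent = [59, 34], H_parent = 0.9472
H_left = 0.9998 (n=57), H_right = 0.65 (n=36)
H_children = (57/93)·0.9998 + (36/93)·0.65 = 0.8644
IG = 0.9472 - 0.8644 = 0.0828

0.0828


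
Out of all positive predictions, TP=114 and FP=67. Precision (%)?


Precision = TP/(TP+FP)
= 114/(114+67)
= 114/181 = 62.98%

62.98%


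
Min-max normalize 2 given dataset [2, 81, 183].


min=2, max=183
(2-2)/(183-2) = 0/181 = 0.0

0.0


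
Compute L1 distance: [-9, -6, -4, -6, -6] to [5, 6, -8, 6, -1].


d = |-9-5| + |-6-6| + |-4+ 8| + |-6-6| + |-6+ 1|
  = 14 + 12 + 4 + 12 + 5
  = 47

47


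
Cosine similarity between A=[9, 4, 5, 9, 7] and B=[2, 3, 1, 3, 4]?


A·B = 9·2 + 4·3 + 5·1 + 9·3 + 7·4 = 90
‖A‖ = √252 = 15.8745, ‖B‖ = √39 = 6.245
cos = 90/(√252·√39) = 90/√9828 = 0.9078

0.9078


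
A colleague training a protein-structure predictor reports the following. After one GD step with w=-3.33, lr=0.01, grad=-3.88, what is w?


w_new = w - α·∇
= -3.33 - 0.01·-3.88
= -3.33 + 0.0388
= -3.2912

-3.2912


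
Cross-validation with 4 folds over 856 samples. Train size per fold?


Fold size = 856/4 = 214
Training per fold = 856 - 214 = 642

642


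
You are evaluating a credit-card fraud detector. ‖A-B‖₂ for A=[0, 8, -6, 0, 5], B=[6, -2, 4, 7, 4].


d = √((0-6)² + (8+ 2)² + (-6-4)² + (0-7)² + (5-4)²)
  = √(36 + 100 + 100 + 49 + 1)
  = √286 = 16.9115

16.9115


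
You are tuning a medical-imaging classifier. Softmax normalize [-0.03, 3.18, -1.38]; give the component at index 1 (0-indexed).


Exponentials: e^-0.03=0.9704, e^3.18=24.0468, e^-1.38=0.2516
Sum = 25.2688
Softmax = [0.0384, 0.9516, 0.01]
p[1] = 24.0468/25.2688 = 0.9516

0.9516


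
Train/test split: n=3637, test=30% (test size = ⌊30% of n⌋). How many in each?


Test = ⌊3637·30/100⌋ = 1091
Train = 3637 - 1091 = 2546

Train: 2546, Test: 1091


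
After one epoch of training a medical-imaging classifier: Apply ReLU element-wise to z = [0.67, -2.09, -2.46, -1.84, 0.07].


ReLU(0.67) = max(0, 0.67) = 0.67
ReLU(-2.09) = max(0, -2.09) = 0.0
ReLU(-2.46) = max(0, -2.46) = 0.0
ReLU(-1.84) = max(0, -1.84) = 0.0
ReLU(0.07) = max(0, 0.07) = 0.07
result = [0.67, 0.0, 0.0, 0.0, 0.07]

[0.67, 0.0, 0.0, 0.0, 0.07]


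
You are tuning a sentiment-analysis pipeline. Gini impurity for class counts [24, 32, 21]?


Probabilities: [24/77, 32/77, 21/77] ≈ [0.3117, 0.4156, 0.2727]
Σpᵢ² = (576 + 1024 + 441)/77² = 2041/5929
Gini = 1 - Σpᵢ² = 1 - 2041/5929 = 0.6558

0.6558


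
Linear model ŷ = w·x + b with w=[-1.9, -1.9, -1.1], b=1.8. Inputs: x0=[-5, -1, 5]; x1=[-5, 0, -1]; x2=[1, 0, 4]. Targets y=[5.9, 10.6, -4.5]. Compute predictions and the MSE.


ŷ0 = (-1.9)·(-5) + (-1.9)·(-1) + (-1.1)·(5) + 1.8 = 7.7
ŷ1 = (-1.9)·(-5) + (-1.9)·(0) + (-1.1)·(-1) + 1.8 = 12.4
ŷ2 = (-1.9)·(1) + (-1.9)·(0) + (-1.1)·(4) + 1.8 = -4.5
errors² = [3.24, 3.24, 0.0]
MSE = 6.4800/3 = 2.16

2.16


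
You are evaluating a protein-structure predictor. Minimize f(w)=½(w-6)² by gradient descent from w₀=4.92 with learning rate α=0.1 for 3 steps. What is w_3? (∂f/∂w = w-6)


step 1: grad = 4.92-6 = -1.08; w = 4.92 - 0.1·(-1.08) = 5.028
step 2: grad = 5.028-6 = -0.972; w = 5.028 - 0.1·(-0.972) = 5.1252
step 3: grad = 5.1252-6 = -0.8748; w = 5.1252 - 0.1·(-0.8748) = 5.21268

5.21268


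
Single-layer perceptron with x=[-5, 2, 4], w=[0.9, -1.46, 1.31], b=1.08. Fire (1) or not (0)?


z = (-5)·(0.9) + (2)·(-1.46) + (4)·(1.31) + 1.08
  = -1.1
step(z) = 0 (z<0)

0


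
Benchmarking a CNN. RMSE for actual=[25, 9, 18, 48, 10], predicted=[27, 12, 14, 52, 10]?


MSE = 45/5 = 9
RMSE = √(45/5) = 3.0

3.0


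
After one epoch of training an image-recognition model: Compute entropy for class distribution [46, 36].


Probabilities: [46/82, 36/82] ≈ [0.561, 0.439]
H = -((46/82)·log₂(46/82) + (36/82)·log₂(36/82))
  = 0.9892 bits

0.9892 bits


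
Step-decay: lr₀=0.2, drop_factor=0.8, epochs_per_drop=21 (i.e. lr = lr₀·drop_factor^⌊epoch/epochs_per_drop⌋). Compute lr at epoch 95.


n_drops = ⌊95/21⌋ = 4
lr = 0.2·0.8^4 = 0.2·0.4096 = 0.08192

0.08192


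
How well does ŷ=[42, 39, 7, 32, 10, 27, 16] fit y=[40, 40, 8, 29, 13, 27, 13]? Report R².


ȳ = 24.2857
SS_res = Σ(y-ŷ)² = 33
SS_tot = Σ(y-ȳ)² = 1043.43
R² = 1 - SS_res/SS_tot = 1 - 0.0316 = 0.9684

0.9684


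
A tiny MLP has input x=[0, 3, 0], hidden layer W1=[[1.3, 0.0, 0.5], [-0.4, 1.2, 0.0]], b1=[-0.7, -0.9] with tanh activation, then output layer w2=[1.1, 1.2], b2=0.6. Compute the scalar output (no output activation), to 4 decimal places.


z1[0] = (1.3)·(0) + (0.0)·(3) + (0.5)·(0) - 0.7 = -0.7
z1[1] = (-0.4)·(0) + (1.2)·(3) + (0.0)·(0) - 0.9 = 2.7
h = tanh(z1) = [-0.6044, 0.991]
output = (1.1)·(-0.6044) + (1.2)·(0.991) + 0.6 = 1.1244

1.1244


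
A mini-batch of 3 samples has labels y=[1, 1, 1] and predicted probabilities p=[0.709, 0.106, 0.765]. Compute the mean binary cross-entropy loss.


L[0] = -ln(0.709) = 0.3439
L[1] = -ln(0.106) = 2.2443
L[2] = -ln(0.765) = 0.2679
mean = (0.3439 + 2.2443 + 0.2679)/3 = 0.952

0.952


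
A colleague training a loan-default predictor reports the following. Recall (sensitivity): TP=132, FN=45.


Recall = TP/(TP+FN)
= 132/(132+45)
= 132/177 = 74.58%

74.58%


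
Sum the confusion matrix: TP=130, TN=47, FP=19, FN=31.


Total = TP + TN + FP + FN
= 130 + 47 + 19 + 31
= 227
(Predicted positive: 149, predicted negative: 78)

227


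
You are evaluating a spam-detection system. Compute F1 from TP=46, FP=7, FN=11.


Precision = 46/53 = 0.8679
Recall = 46/57 = 0.807
F1 = 2·P·R/(P+R) = 2·TP/(2·TP+FP+FN) = 92/(92+7+11) = 92/110 = 0.8364

0.8364


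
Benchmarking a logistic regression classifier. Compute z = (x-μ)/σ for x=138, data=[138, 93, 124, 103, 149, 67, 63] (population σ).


μ = 105.2857, σ = 31.0332
z = (138 - 105.2857)/31.0332 = 1.0542

1.0542


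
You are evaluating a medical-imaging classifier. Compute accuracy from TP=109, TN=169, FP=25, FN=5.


Accuracy = (TP+TN)/(TP+TN+FP+FN)
= (109+169)/(308)
= 278/308 = 90.26%

90.26%


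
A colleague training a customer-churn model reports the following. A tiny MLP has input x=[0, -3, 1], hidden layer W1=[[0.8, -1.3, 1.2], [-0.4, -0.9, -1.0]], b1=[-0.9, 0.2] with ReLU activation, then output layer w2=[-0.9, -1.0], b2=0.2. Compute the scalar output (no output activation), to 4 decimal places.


z1[0] = (0.8)·(0) + (-1.3)·(-3) + (1.2)·(1) - 0.9 = 4.2
z1[1] = (-0.4)·(0) + (-0.9)·(-3) + (-1.0)·(1) + 0.2 = 1.9
h = ReLU(z1) = [4.2, 1.9]
output = (-0.9)·(4.2) + (-1.0)·(1.9) + 0.2 = -5.48

-5.48


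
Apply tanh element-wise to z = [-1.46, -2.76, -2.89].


tanh(-1.46) = -0.8977
tanh(-2.76) = -0.992
tanh(-2.89) = -0.9938
result = [-0.8977, -0.992, -0.9938]

[-0.8977, -0.992, -0.9938]


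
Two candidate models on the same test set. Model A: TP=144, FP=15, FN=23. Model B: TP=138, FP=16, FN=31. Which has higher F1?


Model A: P=144/159=0.9057, R=144/167=0.8623, F1=2PR/(P+R)=2TP/(2TP+FP+FN)=288/326=0.8834
Model B: P=138/154=0.8961, R=138/169=0.8166, F1=2PR/(P+R)=2TP/(2TP+FP+FN)=276/323=0.8545
0.8834 > 0.8545 → Model A

Model A


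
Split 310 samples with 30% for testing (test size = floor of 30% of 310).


Test = ⌊310·30/100⌋ = 93
Train = 310 - 93 = 217

Train: 217, Test: 93


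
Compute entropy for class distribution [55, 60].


Probabilities: [55/115, 60/115] ≈ [0.4783, 0.5217]
H = -((55/115)·log₂(55/115) + (60/115)·log₂(60/115))
  = 0.9986 bits

0.9986 bits


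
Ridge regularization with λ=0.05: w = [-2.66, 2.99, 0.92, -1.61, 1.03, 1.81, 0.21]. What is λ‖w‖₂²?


‖w‖₂² = (-2.66)² + (2.99)² + (0.92)² + (-1.61)² + (1.03)² + (1.81)² + (0.21)²
     = 7.0756 + 8.9401 + 0.8464 + 2.5921 + 1.0609 + 3.2761 + 0.0441
     = 23.8353
λ·‖w‖₂² = 0.05·23.8353 = 1.191765

1.191765


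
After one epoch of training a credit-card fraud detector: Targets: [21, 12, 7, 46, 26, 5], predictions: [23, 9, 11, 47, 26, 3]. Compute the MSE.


Squared errors: (21-23)²=4, (12-9)²=9, (7-11)²=16, (46-47)²=1, (26-26)²=0, (5-3)²=4
Sum = 34
MSE = 34/6 = 17/3

17/3


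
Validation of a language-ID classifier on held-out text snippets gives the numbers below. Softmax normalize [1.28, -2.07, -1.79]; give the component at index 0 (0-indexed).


Exponentials: e^1.28=3.5966, e^-2.07=0.1262, e^-1.79=0.167
Sum = 3.8898
Softmax = [0.9246, 0.0324, 0.0429]
p[0] = 3.5966/3.8898 = 0.9246

0.9246


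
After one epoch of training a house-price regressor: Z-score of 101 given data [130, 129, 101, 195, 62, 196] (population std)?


μ = 135.5, σ = 48.072
z = (101 - 135.5)/48.072 = -0.7177

-0.7177


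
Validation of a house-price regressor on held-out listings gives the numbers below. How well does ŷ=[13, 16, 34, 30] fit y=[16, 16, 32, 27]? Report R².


ȳ = 22.75
SS_res = Σ(y-ŷ)² = 22
SS_tot = Σ(y-ȳ)² = 194.75
R² = 1 - SS_res/SS_tot = 1 - 0.113 = 0.887

0.887


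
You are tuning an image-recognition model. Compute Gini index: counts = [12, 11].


Probabilities: [12/23, 11/23] ≈ [0.5217, 0.4783]
Σpᵢ² = (144 + 121)/23² = 265/529
Gini = 1 - Σpᵢ² = 1 - 265/529 = 0.4991

0.4991


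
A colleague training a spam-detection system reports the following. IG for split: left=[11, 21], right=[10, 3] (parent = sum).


Parent = [21, 24], H_parent = 0.9968
H_left = 0.9284 (n=32), H_right = 0.7793 (n=13)
H_children = (32/45)·0.9284 + (13/45)·0.7793 = 0.8853
IG = 0.9968 - 0.8853 = 0.1115

0.1115


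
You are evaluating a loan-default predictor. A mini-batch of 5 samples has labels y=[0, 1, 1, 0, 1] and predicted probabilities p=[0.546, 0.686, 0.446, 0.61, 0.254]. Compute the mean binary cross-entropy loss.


L[0] = -ln(1-0.546) = -ln(0.454) = 0.7897
L[1] = -ln(0.686) = 0.3769
L[2] = -ln(0.446) = 0.8074
L[3] = -ln(1-0.61) = -ln(0.39) = 0.9416
L[4] = -ln(0.254) = 1.3704
mean = (0.7897 + 0.3769 + 0.8074 + 0.9416 + 1.3704)/5 = 0.8572

0.8572


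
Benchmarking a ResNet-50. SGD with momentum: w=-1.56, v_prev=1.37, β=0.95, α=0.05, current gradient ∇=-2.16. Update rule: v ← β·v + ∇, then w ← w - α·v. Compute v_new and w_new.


v_new = 0.95·1.37 - 2.16 = 1.3015 - 2.16 = -0.8585
w_new = -1.56 - 0.05·-0.8585 = -1.56 + 0.042925 = -1.517075

v_new=-0.8585, w_new=-1.517075


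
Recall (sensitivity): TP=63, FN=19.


Recall = TP/(TP+FN)
= 63/(63+19)
= 63/82 = 76.83%

76.83%


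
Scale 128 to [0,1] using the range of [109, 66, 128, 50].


min=50, max=128
(128-50)/(128-50) = 78/78 = 1.0

1.0


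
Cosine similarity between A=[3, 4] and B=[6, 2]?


A·B = 3·6 + 4·2 = 26
‖A‖ = √25 = 5, ‖B‖ = √40 = 6.3246
cos = 26/(√25·√40) = 26/√1000 = 0.8222

0.8222


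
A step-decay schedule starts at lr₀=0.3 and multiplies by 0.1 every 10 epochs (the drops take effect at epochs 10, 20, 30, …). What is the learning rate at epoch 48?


n_drops = ⌊48/10⌋ = 4
lr = 0.3·0.1^4 = 0.3·0.0001 = 0.00003

0.00003


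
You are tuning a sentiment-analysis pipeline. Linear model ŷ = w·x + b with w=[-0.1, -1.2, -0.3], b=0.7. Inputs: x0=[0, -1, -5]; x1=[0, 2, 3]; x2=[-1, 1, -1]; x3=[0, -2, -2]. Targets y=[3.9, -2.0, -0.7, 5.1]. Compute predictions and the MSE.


ŷ0 = (-0.1)·(0) + (-1.2)·(-1) + (-0.3)·(-5) + 0.7 = 3.4
ŷ1 = (-0.1)·(0) + (-1.2)·(2) + (-0.3)·(3) + 0.7 = -2.6
ŷ2 = (-0.1)·(-1) + (-1.2)·(1) + (-0.3)·(-1) + 0.7 = -0.1
ŷ3 = (-0.1)·(0) + (-1.2)·(-2) + (-0.3)·(-2) + 0.7 = 3.7
errors² = [0.25, 0.36, 0.36, 1.96]
MSE = 2.9300/4 = 0.7325

0.7325


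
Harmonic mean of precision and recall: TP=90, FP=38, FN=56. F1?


Precision = 90/128 = 0.7031
Recall = 90/146 = 0.6164
F1 = 2·P·R/(P+R) = 2·TP/(2·TP+FP+FN) = 180/(180+38+56) = 180/274 = 0.6569

0.6569


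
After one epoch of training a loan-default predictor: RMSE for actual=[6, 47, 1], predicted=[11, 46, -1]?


MSE = 30/3 = 10
RMSE = √(30/3) = 3.1623

3.1623


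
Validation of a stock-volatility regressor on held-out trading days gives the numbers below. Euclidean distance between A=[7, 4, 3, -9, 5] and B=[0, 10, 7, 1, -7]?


d = √((7-0)² + (4-10)² + (3-7)² + (-9-1)² + (5+ 7)²)
  = √(49 + 36 + 16 + 100 + 144)
  = √345 = 18.5742

18.5742


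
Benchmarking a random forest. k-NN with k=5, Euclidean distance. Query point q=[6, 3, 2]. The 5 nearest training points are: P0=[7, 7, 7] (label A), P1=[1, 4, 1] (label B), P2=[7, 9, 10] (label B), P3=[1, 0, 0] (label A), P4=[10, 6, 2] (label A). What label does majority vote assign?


d(q,P0) = 6.4807  (label A)
d(q,P1) = 5.1962  (label B)
d(q,P2) = 10.0499  (label B)
d(q,P3) = 6.1644  (label A)
d(q,P4) = 5.0  (label A)
Votes: A=3, B=2
Majority → A

A


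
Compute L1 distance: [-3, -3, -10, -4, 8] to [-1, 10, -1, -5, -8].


d = |-3+ 1| + |-3-10| + |-10+ 1| + |-4+ 5| + |8+ 8|
  = 2 + 13 + 9 + 1 + 16
  = 41

41


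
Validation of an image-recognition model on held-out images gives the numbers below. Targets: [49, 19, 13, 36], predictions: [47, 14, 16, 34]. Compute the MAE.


Absolute errors: |49-47|=2, |19-14|=5, |13-16|=3, |36-34|=2
Sum = 12
MAE = 12/4 = 3

3


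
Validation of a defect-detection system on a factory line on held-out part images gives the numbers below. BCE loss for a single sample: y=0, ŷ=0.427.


BCE = -[y·ln(p) + (1-y)·ln(1-p)]
= -0 - 1·ln(1-0.427)
= -ln(0.573) = 0.5569

0.5569


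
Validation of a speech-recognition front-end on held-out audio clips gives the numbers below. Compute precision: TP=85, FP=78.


Precision = TP/(TP+FP)
= 85/(85+78)
= 85/163 = 52.15%

52.15%


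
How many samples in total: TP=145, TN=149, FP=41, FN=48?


Total = TP + TN + FP + FN
= 145 + 149 + 41 + 48
= 383
(Predicted positive: 186, predicted negative: 197)

383


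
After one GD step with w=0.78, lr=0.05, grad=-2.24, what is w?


w_new = w - α·∇
= 0.78 - 0.05·-2.24
= 0.78 + 0.112
= 0.892

0.892


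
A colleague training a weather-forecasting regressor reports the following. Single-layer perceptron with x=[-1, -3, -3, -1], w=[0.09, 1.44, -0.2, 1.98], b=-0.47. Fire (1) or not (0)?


z = (-1)·(0.09) + (-3)·(1.44) + (-3)·(-0.2) + (-1)·(1.98) - 0.47
  = -6.26
step(z) = 0 (z<0)

0


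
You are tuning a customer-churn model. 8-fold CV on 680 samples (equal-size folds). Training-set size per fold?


Fold size = 680/8 = 85
Training per fold = 680 - 85 = 595

595


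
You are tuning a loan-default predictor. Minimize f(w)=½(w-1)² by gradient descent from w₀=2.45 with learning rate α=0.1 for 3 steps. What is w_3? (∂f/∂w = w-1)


step 1: grad = 2.45-1 = 1.45; w = 2.45 - 0.1·(1.45) = 2.305
step 2: grad = 2.305-1 = 1.305; w = 2.305 - 0.1·(1.305) = 2.1745
step 3: grad = 2.1745-1 = 1.1745; w = 2.1745 - 0.1·(1.1745) = 2.05705

2.05705


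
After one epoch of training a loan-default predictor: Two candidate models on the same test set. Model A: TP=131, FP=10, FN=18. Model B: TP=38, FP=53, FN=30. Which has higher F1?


Model A: P=131/141=0.9291, R=131/149=0.8792, F1=2PR/(P+R)=2TP/(2TP+FP+FN)=262/290=0.9034
Model B: P=38/91=0.4176, R=38/68=0.5588, F1=2PR/(P+R)=2TP/(2TP+FP+FN)=76/159=0.478
0.9034 > 0.478 → Model A

Model A


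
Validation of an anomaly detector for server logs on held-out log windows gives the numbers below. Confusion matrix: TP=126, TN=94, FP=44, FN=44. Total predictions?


Total = TP + TN + FP + FN
= 126 + 94 + 44 + 44
= 308
(Predicted positive: 170, predicted negative: 138)

308


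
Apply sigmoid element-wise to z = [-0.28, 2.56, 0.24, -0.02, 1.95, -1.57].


σ(-0.28) = 1/(1+e^0.28) = 0.4305
σ(2.56) = 1/(1+e^-2.56) = 0.9282
σ(0.24) = 1/(1+e^-0.24) = 0.5597
σ(-0.02) = 1/(1+e^0.02) = 0.495
σ(1.95) = 1/(1+e^-1.95) = 0.8754
σ(-1.57) = 1/(1+e^1.57) = 0.1722
result = [0.4305, 0.9282, 0.5597, 0.495, 0.8754, 0.1722]

[0.4305, 0.9282, 0.5597, 0.495, 0.8754, 0.1722]


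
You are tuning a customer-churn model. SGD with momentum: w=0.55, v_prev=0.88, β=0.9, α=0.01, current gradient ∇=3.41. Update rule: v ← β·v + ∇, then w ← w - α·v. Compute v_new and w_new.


v_new = 0.9·0.88 + 3.41 = 0.792 + 3.41 = 4.202
w_new = 0.55 - 0.01·4.202 = 0.55 - 0.04202 = 0.50798

v_new=4.202, w_new=0.50798
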